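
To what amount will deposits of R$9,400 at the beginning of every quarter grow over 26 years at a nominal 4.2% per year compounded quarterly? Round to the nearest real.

R$1,776,085

Periodic rate i = 0.042/4 = 0.0105; n = 26 × 4 = 104 periods.
FV = PMT · [(1+i)^n − 1] / i × (1+i) = 9400 · 188.945195 = 1,776,084.8332
Payments are at the start of each period, so multiply by (1+i).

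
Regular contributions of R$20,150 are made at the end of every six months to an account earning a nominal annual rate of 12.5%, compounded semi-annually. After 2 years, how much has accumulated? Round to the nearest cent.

i = 0.125/2 = 0.0625 per half-year; n = 2·2 = 4.
FV = 20150 × [(1+0.0625)^4 − 1] / 0.0625 = 20150 × 4.390869 = 88,476.0132

R$88,476.01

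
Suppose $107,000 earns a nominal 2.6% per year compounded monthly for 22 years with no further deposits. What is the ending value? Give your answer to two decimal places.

With 12 periods per year: i = 0.00216667, n = 264.
107,000 × (1+0.00216667)^264 = 107,000 × 1.770711 = 189,466.0895

$189,466.09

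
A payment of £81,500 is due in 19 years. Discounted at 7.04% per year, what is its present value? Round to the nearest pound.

£22,376

PV = 81,500 / (1 + 0.0704)^19 = 81,500 / 3.642302 = 22,375.9612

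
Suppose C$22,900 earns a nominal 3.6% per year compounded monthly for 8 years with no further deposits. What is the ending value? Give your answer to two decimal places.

Periodic rate i = 0.036/12 = 0.003; n = 8 × 12 = 96 periods.
22,900 × (1+0.003)^96 = 22,900 × 1.333182 = 30,529.8768

C$30,529.88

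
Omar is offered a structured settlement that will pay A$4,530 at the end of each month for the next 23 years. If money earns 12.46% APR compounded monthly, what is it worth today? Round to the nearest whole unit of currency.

i = 0.1246/12 = 0.0103833 per month; n = 23·12 = 276.
Annuity factor a(276|0.0103833) = 90.743006; PV = 4530 × 90.743006 = 411,065.8161

A$411,066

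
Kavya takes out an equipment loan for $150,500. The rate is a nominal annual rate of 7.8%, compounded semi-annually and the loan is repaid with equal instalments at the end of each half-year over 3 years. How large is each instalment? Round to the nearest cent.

$28,616.27

Periodic rate i = 0.078/2 = 0.039; n = 3 × 2 = 6 periods.
Annuity-PV factor = 5.259246; PMT = 150500 / 5.259246 = 28,616.2708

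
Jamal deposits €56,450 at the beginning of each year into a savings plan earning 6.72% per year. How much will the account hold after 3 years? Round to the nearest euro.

€193,147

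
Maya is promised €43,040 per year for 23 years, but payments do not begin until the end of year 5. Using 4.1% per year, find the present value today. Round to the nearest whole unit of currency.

Value one period before first payment (t=4): 43040 × [1 − (1+0.041)^(−23)] / 0.041 = 43040 × 14.710823 = 633,153.8322
Discount back 4 years: 633,153.8322 × (1+0.041)^(−4) = 633,153.8322 × 0.851524 = 539,145.9184

€539,146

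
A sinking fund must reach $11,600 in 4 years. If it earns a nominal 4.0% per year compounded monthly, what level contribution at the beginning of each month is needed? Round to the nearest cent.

i = 0.04/12 = 0.00333333 per month; n = 4·12 = 48.
FV-annuity factor × (1+i) = 52.132800; PMT = 11600 / 52.132800 = 222.5087

$222.51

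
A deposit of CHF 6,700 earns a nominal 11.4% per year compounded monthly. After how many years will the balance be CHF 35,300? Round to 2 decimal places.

Periodic rate i = 0.114/12 = 0.0095.
n = ln(35300/6700) / ln(1+0.0095) = ln(5.26866) / 0.009455 = 175.7533 months
= 175.7533/12 years

14.65 years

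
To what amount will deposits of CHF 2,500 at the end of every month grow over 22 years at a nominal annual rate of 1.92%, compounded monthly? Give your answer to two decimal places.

CHF 820,474.61

i = 0.0192/12 = 0.0016 per month; n = 22·12 = 264.
FV = 2500 × [(1+0.0016)^264 − 1] / 0.0016 = 2500 × 328.189843 = 820,474.6081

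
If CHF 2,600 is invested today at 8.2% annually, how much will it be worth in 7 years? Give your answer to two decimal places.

FV = PV·(1+i)^n = 2,600 × 1.736164 = 4,514.0272

CHF 4,514.03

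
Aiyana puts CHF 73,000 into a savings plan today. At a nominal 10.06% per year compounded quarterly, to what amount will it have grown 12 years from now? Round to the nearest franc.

CHF 240,502

With 4 periods per year: i = 0.02515, n = 48.
FV = 73,000 × (1 + 0.02515)^48 = 240,502.0761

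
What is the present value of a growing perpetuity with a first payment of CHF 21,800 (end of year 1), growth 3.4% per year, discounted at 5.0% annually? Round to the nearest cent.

CHF 1,362,500.00

PV = PMT / (i − g) = 21800 / (0.05 − 0.034) = 21800 / 0.016000 = 1,362,500.0000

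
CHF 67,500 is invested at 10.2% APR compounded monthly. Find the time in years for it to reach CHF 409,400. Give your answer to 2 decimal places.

17.75 years

Periodic rate i = 0.102/12 = 0.0085.
(1+i)^n = 409400/67500 = 6.06519, so n = ln 6.06519 / ln 1.0085 = 212.9665 months
= 212.9665/12 years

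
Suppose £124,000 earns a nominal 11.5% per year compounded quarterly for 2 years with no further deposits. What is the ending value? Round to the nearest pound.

£155,561

i = 0.115/4 = 0.02875 per quarter; n = 2·4 = 8.
FV = 124,000 × (1 + 0.02875)^8 = 155,560.9085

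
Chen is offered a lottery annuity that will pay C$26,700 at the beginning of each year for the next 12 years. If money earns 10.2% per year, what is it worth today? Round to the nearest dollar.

C$198,533

Annuity factor a(12|0.102) × (1+i) = 7.435687; PV = 26700 × 7.435687 = 198,532.8512
(Beginning-of-period payments → annuity-due factor ×(1+i).)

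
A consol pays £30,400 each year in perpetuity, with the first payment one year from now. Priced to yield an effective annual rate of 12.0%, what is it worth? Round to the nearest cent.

£253,333.33

PV = PMT / i = 30400 / 0.12 = 253,333.3333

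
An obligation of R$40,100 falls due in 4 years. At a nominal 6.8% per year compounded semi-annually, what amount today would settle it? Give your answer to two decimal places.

i = 0.068/2 = 0.034 per half-year; n = 4·2 = 8.
Discount factor = (1+0.034)^(−8) = 0.765307; PV = 40,100 × 0.765307 = 30,688.8110

R$30,688.81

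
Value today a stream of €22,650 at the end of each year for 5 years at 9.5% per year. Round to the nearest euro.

€86,969

PV = PMT · [1 − (1+i)^(−n)] / i = 22650 · 3.839709 = 86,969.4040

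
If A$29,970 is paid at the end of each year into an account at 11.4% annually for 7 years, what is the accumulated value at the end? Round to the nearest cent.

Accumulation factor s(7|0.114) = 9.904398; FV = 29970 × 9.904398 = 296,834.8030

A$296,834.80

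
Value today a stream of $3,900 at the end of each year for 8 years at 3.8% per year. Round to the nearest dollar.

$26,476

Annuity factor a(8|0.038) = 6.788697; PV = 3900 × 6.788697 = 26,475.9196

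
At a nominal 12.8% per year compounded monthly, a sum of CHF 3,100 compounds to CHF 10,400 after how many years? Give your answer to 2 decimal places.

9.51 years

Periodic rate i = 0.128/12 = 0.0106667.
(1+i)^n = 10400/3100 = 3.35484, so n = ln 3.35484 / ln 1.01067 = 114.0795 months
= 114.0795/12 years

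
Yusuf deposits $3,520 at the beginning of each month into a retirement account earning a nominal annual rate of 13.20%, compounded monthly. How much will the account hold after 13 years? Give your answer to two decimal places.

i = 0.132/12 = 0.011 per month; n = 13·12 = 156.
FV = PMT · [(1+i)^n − 1] / i × (1+i) = 3520 · 414.543436 = 1,459,192.8958
(annuity-due: payments at period start, so ×(1+i).)

$1,459,192.90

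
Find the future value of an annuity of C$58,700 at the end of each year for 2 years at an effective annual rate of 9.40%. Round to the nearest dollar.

FV = PMT · [(1+i)^n − 1] / i = 58700 · 2.094000 = 122,917.8000

C$122,918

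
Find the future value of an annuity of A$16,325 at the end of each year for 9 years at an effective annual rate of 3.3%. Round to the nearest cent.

FV = 16325 × [(1+0.033)^9 − 1] / 0.033 = 16325 × 10.284157 = 167,888.8601

A$167,888.86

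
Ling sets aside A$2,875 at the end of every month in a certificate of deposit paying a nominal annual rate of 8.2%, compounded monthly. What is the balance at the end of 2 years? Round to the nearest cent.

A$74,703.99

With 12 periods per year: i = 0.00683333, n = 24.
Accumulation factor s(24|0.00683333) = 25.983995; FV = 2875 × 25.983995 = 74,703.9851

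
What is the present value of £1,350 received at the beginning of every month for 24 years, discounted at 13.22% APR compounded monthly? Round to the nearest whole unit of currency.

i = 0.1322/12 = 0.0110167 per month; n = 24·12 = 288.
PV = 1350 × [1 − (1+0.0110167)^(−288)] / 0.0110167 × (1+i) = 1350 × 87.860328 = 118,611.4428
Payments are at the start of each period, so multiply by (1+i).

£118,611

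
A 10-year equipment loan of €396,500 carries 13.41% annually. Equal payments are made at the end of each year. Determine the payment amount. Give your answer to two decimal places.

€74,272.09

Annuity-PV factor = 5.338479; PMT = 396500 / 5.338479 = 74,272.0932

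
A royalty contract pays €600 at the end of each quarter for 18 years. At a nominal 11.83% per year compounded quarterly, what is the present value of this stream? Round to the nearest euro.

Periodic rate i = 0.1183/4 = 0.029575; n = 18 × 4 = 72 periods.
PV = PMT · [1 − (1+i)^(−n)] / i = 600 · 29.665666 = 17,799.3995

€17,799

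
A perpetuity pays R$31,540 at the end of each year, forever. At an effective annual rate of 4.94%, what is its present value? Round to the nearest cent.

R$638,461.54

PV = PMT / i = 31540 / 0.0494 = 638,461.5385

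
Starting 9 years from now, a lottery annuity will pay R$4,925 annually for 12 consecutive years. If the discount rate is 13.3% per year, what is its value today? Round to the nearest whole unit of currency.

R$10,589

Value one period before first payment (t=8): 4925 × [1 − (1+0.133)^(−12)] / 0.133 = 4925 × 5.838487 = 28,754.5479
Discount back 8 years: 28,754.5479 × (1+0.133)^(−8) = 28,754.5479 × 0.368265 = 10,589.3003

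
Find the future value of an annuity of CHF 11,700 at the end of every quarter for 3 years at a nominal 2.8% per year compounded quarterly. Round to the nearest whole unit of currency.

CHF 145,934

i = 0.028/4 = 0.007 per quarter; n = 3·4 = 12.
FV = 11700 × [(1+0.007)^12 − 1] / 0.007 = 11700 × 12.472952 = 145,933.5349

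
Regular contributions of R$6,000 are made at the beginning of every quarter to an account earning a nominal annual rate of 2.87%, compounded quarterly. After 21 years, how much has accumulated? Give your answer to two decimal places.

R$693,260.19

i = 0.0287/4 = 0.007175 per quarter; n = 21·4 = 84.
FV = 6000 × [(1+0.007175)^84 − 1] / 0.007175 × (1+i) = 6000 × 115.543366 = 693,260.1944
(Beginning-of-period payments → annuity-due factor ×(1+i).)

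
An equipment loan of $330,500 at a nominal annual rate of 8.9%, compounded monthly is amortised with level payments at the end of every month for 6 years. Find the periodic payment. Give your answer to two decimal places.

i = 0.089/12 = 0.00741667 per month; n = 6·12 = 72.
PMT = 330500 / ( [1 − (1+0.00741667)^(−72)] / 0.00741667 ) = 330500 / 55.629895 = 5,941.0503

$5,941.05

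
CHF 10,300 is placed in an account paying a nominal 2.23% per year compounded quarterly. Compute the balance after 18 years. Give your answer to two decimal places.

CHF 15,370.18

i = 0.0223/4 = 0.005575 per quarter; n = 18·4 = 72.
10,300 × (1+0.005575)^72 = 10,300 × 1.492250 = 15,370.1779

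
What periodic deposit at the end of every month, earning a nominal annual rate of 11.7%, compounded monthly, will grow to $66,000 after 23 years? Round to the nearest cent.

$47.47

With 12 periods per year: i = 0.00975, n = 276.
PMT = 66000 / ( [(1+0.00975)^276 − 1] / 0.00975 ) = 66000 / 1390.303360 = 47.4717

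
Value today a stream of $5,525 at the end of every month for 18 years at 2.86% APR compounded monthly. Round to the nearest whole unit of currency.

$931,941

i = 0.0286/12 = 0.00238333 per month; n = 18·12 = 216.
PV = 5525 × [1 − (1+0.00238333)^(−216)] / 0.00238333 = 5525 × 168.677094 = 931,940.9443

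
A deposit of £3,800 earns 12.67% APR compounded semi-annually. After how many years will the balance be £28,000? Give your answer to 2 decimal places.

16.26 years

Periodic rate i = 0.1267/2 = 0.06335.
n = ln(28000/3800) / ln(1+0.06335) = ln(7.36842) / 0.061424 = 32.5149 half-years
= 32.5149/2 years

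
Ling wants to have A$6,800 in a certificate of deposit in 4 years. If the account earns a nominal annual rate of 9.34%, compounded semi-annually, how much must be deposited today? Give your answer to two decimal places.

A$4,719.88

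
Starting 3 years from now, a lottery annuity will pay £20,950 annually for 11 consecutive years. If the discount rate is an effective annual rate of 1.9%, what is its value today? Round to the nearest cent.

Value one period before first payment (t=2): 20950 × [1 − (1+0.019)^(−11)] / 0.019 = 20950 × 9.842753 = 206,205.6658
Discount back 2 years: 206,205.6658 × (1+0.019)^(−2) = 206,205.6658 × 0.963056 = 198,587.6451

£198,587.65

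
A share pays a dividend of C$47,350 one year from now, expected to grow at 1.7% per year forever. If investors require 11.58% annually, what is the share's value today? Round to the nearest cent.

PV = D₁/(r − g) = 47350/(0.1158 − 0.017) = 479,251.0121

C$479,251.01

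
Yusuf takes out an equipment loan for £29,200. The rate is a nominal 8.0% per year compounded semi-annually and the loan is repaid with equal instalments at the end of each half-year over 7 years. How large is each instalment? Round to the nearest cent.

With 2 periods per year: i = 0.04, n = 14.
Annuity-PV factor = 10.563123; PMT = 29200 / 10.563123 = 2,764.3340

£2,764.33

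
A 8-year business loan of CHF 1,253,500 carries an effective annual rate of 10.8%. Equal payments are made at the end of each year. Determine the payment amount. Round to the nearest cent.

Annuity-PV factor = 5.183034; PMT = 1.2535e+06 / 5.183034 = 241,846.7575

CHF 241,846.76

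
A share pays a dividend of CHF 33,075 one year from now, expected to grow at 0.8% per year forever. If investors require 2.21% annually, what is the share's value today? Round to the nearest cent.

CHF 2,345,744.68

PV = PMT / (i − g) = 33075 / (0.0221 − 0.008) = 33075 / 0.014100 = 2,345,744.6809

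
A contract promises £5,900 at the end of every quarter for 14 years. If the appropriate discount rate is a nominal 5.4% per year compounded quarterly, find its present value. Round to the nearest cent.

i = 0.054/4 = 0.0135 per quarter; n = 14·4 = 56.
PV = 5900 × [1 − (1+0.0135)^(−56)] / 0.0135 = 5900 × 39.116921 = 230,789.8312

£230,789.83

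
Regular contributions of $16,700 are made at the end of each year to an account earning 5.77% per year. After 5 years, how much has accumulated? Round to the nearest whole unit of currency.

$93,708

FV = 16700 × [(1+0.0577)^5 − 1] / 0.0577 = 16700 × 5.611264 = 93,708.1169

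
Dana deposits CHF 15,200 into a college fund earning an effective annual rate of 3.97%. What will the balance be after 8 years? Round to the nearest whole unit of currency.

15,200 × (1+0.0397)^8 = 15,200 × 1.365414 = 20,754.2928

CHF 20,754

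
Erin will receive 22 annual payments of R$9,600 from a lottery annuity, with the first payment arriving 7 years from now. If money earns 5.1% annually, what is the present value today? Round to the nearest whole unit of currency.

PV at t=6 (ordinary 22-year annuity): 9600 × a(22|0.051) = 9600 × 13.043820 = 125,220.6766
PV₀ = 125,220.6766 / (1+0.051)^6 = 125,220.6766 / 1.347772 = 92,909.4202

R$92,909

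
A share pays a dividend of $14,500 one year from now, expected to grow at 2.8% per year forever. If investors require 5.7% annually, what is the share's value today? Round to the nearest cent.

$500,000.00

PV = D₁/(r − g) = 14500/(0.057 − 0.028) = 500,000.0000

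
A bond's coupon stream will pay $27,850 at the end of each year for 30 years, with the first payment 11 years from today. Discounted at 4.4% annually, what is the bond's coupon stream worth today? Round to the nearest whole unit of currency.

Value one period before first payment (t=10): 27850 × [1 − (1+0.044)^(−30)] / 0.044 = 27850 × 16.482274 = 459,031.3272
Discount back 10 years: 459,031.3272 × (1+0.044)^(−10) = 459,031.3272 × 0.650122 = 298,426.4680

$298,426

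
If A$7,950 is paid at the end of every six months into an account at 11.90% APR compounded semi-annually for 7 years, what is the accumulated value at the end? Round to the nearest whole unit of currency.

A$166,485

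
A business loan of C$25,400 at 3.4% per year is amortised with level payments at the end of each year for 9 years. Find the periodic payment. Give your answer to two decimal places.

C$3,323.36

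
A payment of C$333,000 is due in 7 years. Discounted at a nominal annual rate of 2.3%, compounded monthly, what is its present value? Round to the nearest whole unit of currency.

C$283,524

i = 0.023/12 = 0.00191667 per month; n = 7·12 = 84.
Discount factor = (1+0.00191667)^(−84) = 0.851423; PV = 333,000 × 0.851423 = 283,523.9459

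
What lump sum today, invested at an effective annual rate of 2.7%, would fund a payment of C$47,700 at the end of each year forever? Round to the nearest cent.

PV = C/r = 47700/0.027 = 1,766,666.6667

C$1,766,666.67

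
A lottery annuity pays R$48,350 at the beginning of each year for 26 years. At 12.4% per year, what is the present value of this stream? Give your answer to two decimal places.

PV = 48350 × [1 − (1+0.124)^(−26)] / 0.124 × (1+i) = 48350 × 8.630585 = 417,288.7979
(annuity-due: payments at period start, so ×(1+i).)

R$417,288.80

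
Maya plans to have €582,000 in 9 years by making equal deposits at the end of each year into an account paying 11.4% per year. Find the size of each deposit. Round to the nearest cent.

PMT = 582000 / ( [(1+0.114)^9 − 1] / 0.114 ) = 582000 / 14.405318 = 40,401.7458

€40,401.75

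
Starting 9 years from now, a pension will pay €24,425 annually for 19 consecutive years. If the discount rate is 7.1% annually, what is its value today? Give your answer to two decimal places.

€144,745.20

Value one period before first payment (t=8): 24425 × [1 − (1+0.071)^(−19)] / 0.071 = 24425 × 10.258536 = 250,564.7360
PV₀ = 250,564.7360 / (1+0.071)^8 = 250,564.7360 / 1.731075 = 144,745.2040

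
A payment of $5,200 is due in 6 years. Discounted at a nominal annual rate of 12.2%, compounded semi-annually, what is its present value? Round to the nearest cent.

With 2 periods per year: i = 0.061, n = 12.
PV = 5,200 / (1 + 0.061)^12 = 5,200 / 2.035095 = 2,555.1637

$2,555.16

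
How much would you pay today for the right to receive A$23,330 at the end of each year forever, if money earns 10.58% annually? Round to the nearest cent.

PV = PMT / i = 23330 / 0.1058 = 220,510.3970

A$220,510.40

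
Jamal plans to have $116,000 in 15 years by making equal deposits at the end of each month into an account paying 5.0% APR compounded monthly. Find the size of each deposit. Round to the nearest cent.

i = 0.05/12 = 0.00416667 per month; n = 15·12 = 180.
PMT = 116000 / ( [(1+0.00416667)^180 − 1] / 0.00416667 ) = 116000 / 267.288944 = 433.9873

$433.99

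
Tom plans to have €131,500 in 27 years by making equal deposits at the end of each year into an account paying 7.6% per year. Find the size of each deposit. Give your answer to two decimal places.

€1,605.06

FV-annuity factor = 81.928358; PMT = 131500 / 81.928358 = 1,605.0608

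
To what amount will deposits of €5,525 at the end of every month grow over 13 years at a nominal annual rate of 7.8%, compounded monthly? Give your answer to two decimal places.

€1,485,438.77

i = 0.078/12 = 0.0065 per month; n = 13·12 = 156.
Accumulation factor s(156|0.0065) = 268.857695; FV = 5525 × 268.857695 = 1,485,438.7658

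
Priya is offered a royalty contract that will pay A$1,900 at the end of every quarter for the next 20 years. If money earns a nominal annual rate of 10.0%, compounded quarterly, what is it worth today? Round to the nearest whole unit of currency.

A$65,458

i = 0.1/4 = 0.025 per quarter; n = 20·4 = 80.
Annuity factor a(80|0.025) = 34.451817; PV = 1900 × 34.451817 = 65,458.4527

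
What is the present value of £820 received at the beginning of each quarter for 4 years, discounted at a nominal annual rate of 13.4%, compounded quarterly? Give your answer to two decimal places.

With 4 periods per year: i = 0.0335, n = 16.
Annuity factor a(16|0.0335) × (1+i) = 12.641248; PV = 820 × 12.641248 = 10,365.8234
(Beginning-of-period payments → annuity-due factor ×(1+i).)

£10,365.82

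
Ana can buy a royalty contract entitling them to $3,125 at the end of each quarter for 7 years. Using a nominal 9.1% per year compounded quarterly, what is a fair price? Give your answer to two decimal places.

$64,194.34

With 4 periods per year: i = 0.02275, n = 28.
PV = PMT · [1 − (1+i)^(−n)] / i = 3125 · 20.542189 = 64,194.3395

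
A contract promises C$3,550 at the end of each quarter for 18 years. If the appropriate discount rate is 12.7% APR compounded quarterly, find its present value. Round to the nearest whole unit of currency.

C$100,032

i = 0.127/4 = 0.03175 per quarter; n = 18·4 = 72.
Annuity factor a(72|0.03175) = 28.177929; PV = 3550 × 28.177929 = 100,031.6488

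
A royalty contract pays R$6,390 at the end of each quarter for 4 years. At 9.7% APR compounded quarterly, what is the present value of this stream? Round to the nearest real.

R$83,910

i = 0.097/4 = 0.02425 per quarter; n = 4·4 = 16.
Annuity factor a(16|0.02425) = 13.131524; PV = 6390 × 13.131524 = 83,910.4393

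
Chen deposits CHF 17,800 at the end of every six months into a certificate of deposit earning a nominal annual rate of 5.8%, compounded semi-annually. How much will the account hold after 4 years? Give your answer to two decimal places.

Periodic rate i = 0.058/2 = 0.029; n = 4 × 2 = 8 periods.
FV = PMT · [(1+i)^n − 1] / i = 17800 · 8.860843 = 157,723.0128

CHF 157,723.01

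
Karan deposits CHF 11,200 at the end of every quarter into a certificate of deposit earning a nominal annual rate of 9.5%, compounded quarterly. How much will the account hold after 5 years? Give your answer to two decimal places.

With 4 periods per year: i = 0.02375, n = 20.
FV = 11200 × [(1+0.02375)^20 − 1] / 0.02375 = 11200 × 25.225677 = 282,527.5872

CHF 282,527.59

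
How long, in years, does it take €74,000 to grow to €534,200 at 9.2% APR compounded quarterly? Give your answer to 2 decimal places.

21.73 years

Periodic rate i = 0.092/4 = 0.023.
(1+i)^n = 534200/74000 = 7.21892, so n = ln 7.21892 / ln 1.023 = 86.9283 quarters
= 86.9283/4 years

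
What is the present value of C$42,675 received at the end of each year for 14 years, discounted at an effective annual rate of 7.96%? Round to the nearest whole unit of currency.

C$352,642

PV = 42675 × [1 − (1+0.0796)^(−14)] / 0.0796 = 42675 × 8.263426 = 352,641.6949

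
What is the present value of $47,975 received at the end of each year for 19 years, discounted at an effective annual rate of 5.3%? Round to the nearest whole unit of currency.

Annuity factor a(19|0.053) = 11.795227; PV = 47975 × 11.795227 = 565,876.0212

$565,876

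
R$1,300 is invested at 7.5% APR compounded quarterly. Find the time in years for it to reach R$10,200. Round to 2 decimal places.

27.72 years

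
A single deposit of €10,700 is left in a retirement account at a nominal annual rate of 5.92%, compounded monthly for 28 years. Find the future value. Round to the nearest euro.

With 12 periods per year: i = 0.00493333, n = 336.
FV = PV·(1+i)^n = 10,700 × 5.225365 = 55,911.4055

€55,911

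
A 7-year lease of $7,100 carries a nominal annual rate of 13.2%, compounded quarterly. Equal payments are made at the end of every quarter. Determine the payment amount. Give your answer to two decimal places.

$392.39

Periodic rate i = 0.132/4 = 0.033; n = 7 × 4 = 28 periods.
Annuity-PV factor = 18.094116; PMT = 7100 / 18.094116 = 392.3928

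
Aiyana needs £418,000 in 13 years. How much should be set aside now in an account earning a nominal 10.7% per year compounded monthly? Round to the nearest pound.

i = 0.107/12 = 0.00891667 per month; n = 13·12 = 156.
PV = FV·(1+i)^(−n) = 418,000 × 0.250365 = 104,652.6064

£104,653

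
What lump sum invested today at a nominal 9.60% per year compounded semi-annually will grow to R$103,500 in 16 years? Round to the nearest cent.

Periodic rate i = 0.096/2 = 0.048; n = 16 × 2 = 32 periods.
PV = FV·(1+i)^(−n) = 103,500 × 0.223069 = 23,087.6274

R$23,087.63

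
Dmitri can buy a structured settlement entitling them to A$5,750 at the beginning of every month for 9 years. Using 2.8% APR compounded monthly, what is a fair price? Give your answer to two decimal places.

A$549,649.82

With 12 periods per year: i = 0.00233333, n = 108.
PV = 5750 × [1 − (1+0.00233333)^(−108)] / 0.00233333 × (1+i) = 5750 × 95.591273 = 549,649.8185
Payments are at the start of each period, so multiply by (1+i).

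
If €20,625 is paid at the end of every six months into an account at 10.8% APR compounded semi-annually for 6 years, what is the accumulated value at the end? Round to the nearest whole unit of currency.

i = 0.108/2 = 0.054 per half-year; n = 6·2 = 12.
FV = 20625 × [(1+0.054)^12 − 1] / 0.054 = 20625 × 16.290644 = 335,994.5260

€335,995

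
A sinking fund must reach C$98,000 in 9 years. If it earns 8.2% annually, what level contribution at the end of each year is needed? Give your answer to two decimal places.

FV-annuity factor = 12.592308; PMT = 98000 / 12.592308 = 7,782.5290

C$7,782.53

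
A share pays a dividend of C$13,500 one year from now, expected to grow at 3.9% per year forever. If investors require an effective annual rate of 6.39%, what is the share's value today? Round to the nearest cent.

PV = PMT / (i − g) = 13500 / (0.0639 − 0.039) = 13500 / 0.024900 = 542,168.6747

C$542,168.67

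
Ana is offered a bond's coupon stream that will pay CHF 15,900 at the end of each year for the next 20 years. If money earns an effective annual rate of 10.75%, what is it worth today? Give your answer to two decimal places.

CHF 128,715.25

Annuity factor a(20|0.1075) = 8.095299; PV = 15900 × 8.095299 = 128,715.2539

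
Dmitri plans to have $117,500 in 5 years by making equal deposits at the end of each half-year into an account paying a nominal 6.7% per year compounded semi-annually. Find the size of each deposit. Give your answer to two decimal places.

$10,085.50

i = 0.067/2 = 0.0335 per half-year; n = 5·2 = 10.
FV-annuity factor = 11.650391; PMT = 117500 / 11.650391 = 10,085.4980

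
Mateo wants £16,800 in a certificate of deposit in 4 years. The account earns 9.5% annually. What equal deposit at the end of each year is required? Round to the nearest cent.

£3,646.66

FV-annuity factor = 4.606957; PMT = 16800 / 4.606957 = 3,646.6584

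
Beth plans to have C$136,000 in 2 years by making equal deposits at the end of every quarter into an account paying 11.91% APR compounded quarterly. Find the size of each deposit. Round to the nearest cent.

C$15,306.28

With 4 periods per year: i = 0.029775, n = 8.
FV-annuity factor = 8.885239; PMT = 136000 / 8.885239 = 15,306.2844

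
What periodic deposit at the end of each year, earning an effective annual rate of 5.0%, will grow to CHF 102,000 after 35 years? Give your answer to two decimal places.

CHF 1,129.31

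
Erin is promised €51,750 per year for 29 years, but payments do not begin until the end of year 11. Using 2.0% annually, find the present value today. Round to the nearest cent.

Value one period before first payment (t=10): 51750 × [1 − (1+0.02)^(−29)] / 0.02 = 51750 × 21.844385 = 1,130,446.9063
Discount back 10 years: 1,130,446.9063 × (1+0.02)^(−10) = 1,130,446.9063 × 0.820348 = 927,360.1976

€927,360.20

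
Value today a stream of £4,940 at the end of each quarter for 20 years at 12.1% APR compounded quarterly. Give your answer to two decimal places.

£148,253.87

With 4 periods per year: i = 0.03025, n = 80.
PV = PMT · [1 − (1+i)^(−n)] / i = 4940 · 30.010905 = 148,253.8716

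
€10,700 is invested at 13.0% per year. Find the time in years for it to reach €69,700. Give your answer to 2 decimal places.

15.33 years

n = ln(69700/10700) / ln(1+0.13) = ln(6.51402) / 0.122218 = 15.3329 years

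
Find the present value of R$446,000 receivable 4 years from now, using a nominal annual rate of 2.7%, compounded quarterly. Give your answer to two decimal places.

With 4 periods per year: i = 0.00675, n = 16.
PV = FV·(1+i)^(−n) = 446,000 × 0.897953 = 400,487.2056

R$400,487.21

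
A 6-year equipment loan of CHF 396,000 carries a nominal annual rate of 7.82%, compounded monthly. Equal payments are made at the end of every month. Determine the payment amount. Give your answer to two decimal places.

i = 0.0782/12 = 0.00651667 per month; n = 6·12 = 72.
PMT = 396000 / ( [1 − (1+0.00651667)^(−72)] / 0.00651667 ) = 396000 / 57.321432 = 6,908.4108

CHF 6,908.41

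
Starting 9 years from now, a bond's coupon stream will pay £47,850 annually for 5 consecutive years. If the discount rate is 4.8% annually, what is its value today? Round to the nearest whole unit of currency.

Value one period before first payment (t=8): 47850 × [1 − (1+0.048)^(−5)] / 0.048 = 47850 × 4.353518 = 208,315.8208
Discount back 8 years: 208,315.8208 × (1+0.048)^(−8) = 208,315.8208 × 0.687242 = 143,163.3964

£143,163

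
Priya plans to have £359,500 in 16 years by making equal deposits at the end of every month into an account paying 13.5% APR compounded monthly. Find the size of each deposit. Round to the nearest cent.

£534.46

With 12 periods per year: i = 0.01125, n = 192.
PMT = 359500 / ( [(1+0.01125)^192 − 1] / 0.01125 ) = 359500 / 672.639547 = 534.4616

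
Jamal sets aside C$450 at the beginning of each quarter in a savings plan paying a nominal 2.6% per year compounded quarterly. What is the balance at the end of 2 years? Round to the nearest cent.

With 4 periods per year: i = 0.0065, n = 8.
FV = 450 × [(1+0.0065)^8 − 1] / 0.0065 × (1+i) = 450 × 8.237584 = 3,706.9127
(Beginning-of-period payments → annuity-due factor ×(1+i).)

C$3,706.91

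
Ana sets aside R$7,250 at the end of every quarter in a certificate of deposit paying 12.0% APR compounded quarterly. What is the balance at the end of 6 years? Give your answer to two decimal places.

With 4 periods per year: i = 0.03, n = 24.
FV = PMT · [(1+i)^n − 1] / i = 7250 · 34.426470 = 249,591.9091

R$249,591.91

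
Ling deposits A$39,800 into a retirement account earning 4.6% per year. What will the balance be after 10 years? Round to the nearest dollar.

A$62,402

39,800 × (1+0.046)^10 = 39,800 × 1.567895 = 62,402.2023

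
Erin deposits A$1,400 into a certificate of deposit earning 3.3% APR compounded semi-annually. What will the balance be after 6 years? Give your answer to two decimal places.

Periodic rate i = 0.033/2 = 0.0165; n = 6 × 2 = 12 periods.
FV = 1,400 × (1 + 0.0165)^12 = 1,703.7922

A$1,703.79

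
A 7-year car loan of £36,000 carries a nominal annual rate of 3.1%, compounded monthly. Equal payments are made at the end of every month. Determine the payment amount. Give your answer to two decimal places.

i = 0.031/12 = 0.00258333 per month; n = 7·12 = 84.
PMT = 36000 / ( [1 − (1+0.00258333)^(−84)] / 0.00258333 ) = 36000 / 75.423783 = 477.3030

£477.30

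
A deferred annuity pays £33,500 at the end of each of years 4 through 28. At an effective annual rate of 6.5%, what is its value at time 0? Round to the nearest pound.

Value one period before first payment (t=3): 33500 × [1 − (1+0.065)^(−25)] / 0.065 = 33500 × 12.197877 = 408,628.8703
PV₀ = 408,628.8703 / (1+0.065)^3 = 408,628.8703 / 1.207950 = 338,283.0392

£338,283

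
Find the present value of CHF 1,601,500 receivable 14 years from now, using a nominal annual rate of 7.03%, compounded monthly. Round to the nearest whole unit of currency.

i = 0.0703/12 = 0.00585833 per month; n = 14·12 = 168.
PV = FV·(1+i)^(−n) = 1,601,500 × 0.374813 = 600,262.8513

CHF 600,263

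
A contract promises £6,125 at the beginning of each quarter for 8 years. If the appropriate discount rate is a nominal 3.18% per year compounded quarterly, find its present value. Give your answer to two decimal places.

With 4 periods per year: i = 0.00795, n = 32.
Annuity factor a(32|0.00795) × (1+i) = 28.379568; PV = 6125 × 28.379568 = 173,824.8550
(Beginning-of-period payments → annuity-due factor ×(1+i).)

£173,824.86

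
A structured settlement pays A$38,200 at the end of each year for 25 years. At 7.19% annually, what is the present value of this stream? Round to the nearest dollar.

Annuity factor a(25|0.0719) = 11.456805; PV = 38200 × 11.456805 = 437,649.9498

A$437,650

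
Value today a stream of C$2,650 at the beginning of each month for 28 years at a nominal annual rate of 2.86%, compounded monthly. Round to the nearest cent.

i = 0.0286/12 = 0.00238333 per month; n = 28·12 = 336.
PV = PMT · [1 − (1+i)^(−n)] / i × (1+i) = 2650 · 231.572582 = 613,667.3429
(annuity-due: payments at period start, so ×(1+i).)

C$613,667.34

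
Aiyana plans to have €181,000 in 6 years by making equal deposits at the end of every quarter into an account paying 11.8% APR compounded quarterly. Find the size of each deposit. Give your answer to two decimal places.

i = 0.118/4 = 0.0295 per quarter; n = 6·4 = 24.
PMT = 181000 / ( [(1+0.0295)^24 − 1] / 0.0295 ) = 181000 / 34.211621 = 5,290.6000

€5,290.60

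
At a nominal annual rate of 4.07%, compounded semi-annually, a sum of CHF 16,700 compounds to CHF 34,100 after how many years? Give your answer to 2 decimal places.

17.72 years

Periodic rate i = 0.0407/2 = 0.02035.
(1+i)^n = 34100/16700 = 2.04192, so n = ln 2.04192 / ln 1.02035 = 35.4363 half-years
= 35.4363/2 years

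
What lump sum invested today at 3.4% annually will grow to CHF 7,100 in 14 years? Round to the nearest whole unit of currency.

PV = 7,100 / (1 + 0.034)^14 = 7,100 / 1.596936 = 4,446.0138

CHF 4,446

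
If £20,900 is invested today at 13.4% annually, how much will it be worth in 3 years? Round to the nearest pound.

£30,478

FV = 20,900 × (1 + 0.134)^3 = 30,477.9288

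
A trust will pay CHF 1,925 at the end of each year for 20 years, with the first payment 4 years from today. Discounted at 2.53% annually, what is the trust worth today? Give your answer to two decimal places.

PV at t=3 (ordinary 20-year annuity): 1925 × a(20|0.0253) = 1925 × 15.545076 = 29,924.2711
Discount back 3 years: 29,924.2711 × (1+0.0253)^(−3) = 29,924.2711 × 0.927785 = 27,763.2759

CHF 27,763.28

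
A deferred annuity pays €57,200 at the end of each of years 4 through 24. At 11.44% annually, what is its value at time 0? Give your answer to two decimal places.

€324,130.19

PV at t=3 (ordinary 21-year annuity): 57200 × a(21|0.1144) = 57200 × 7.842360 = 448,582.9883
PV₀ = 448,582.9883 / (1+0.1144)^3 = 448,582.9883 / 1.383959 = 324,130.1942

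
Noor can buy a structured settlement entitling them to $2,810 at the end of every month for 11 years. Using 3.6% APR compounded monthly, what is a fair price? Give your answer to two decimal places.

i = 0.036/12 = 0.003 per month; n = 11·12 = 132.
PV = PMT · [1 − (1+i)^(−n)] / i = 2810 · 108.864739 = 305,909.9171

$305,909.92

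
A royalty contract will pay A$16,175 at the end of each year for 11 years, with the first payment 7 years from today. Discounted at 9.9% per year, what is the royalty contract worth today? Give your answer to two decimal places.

PV at t=6 (ordinary 11-year annuity): 16175 × a(11|0.099) = 16175 × 6.525070 = 105,543.0135
PV₀ = 105,543.0135 / (1+0.099)^6 = 105,543.0135 / 1.761920 = 59,902.2776

A$59,902.28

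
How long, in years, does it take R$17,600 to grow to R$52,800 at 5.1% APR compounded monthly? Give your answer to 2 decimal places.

Periodic rate i = 0.051/12 = 0.00425.
(1+i)^n = 52800/17600 = 3.00000, so n = ln 3.00000 / ln 1.00425 = 259.0459 months
= 259.0459/12 years

21.59 years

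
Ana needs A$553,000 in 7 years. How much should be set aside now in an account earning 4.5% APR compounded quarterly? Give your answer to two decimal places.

A$404,283.64

Periodic rate i = 0.045/4 = 0.01125; n = 7 × 4 = 28 periods.
PV = 553,000 / (1 + 0.01125)^28 = 553,000 / 1.367852 = 404,283.6351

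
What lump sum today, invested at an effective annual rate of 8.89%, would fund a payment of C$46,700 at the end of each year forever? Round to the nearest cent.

C$525,309.34

PV = C/r = 46700/0.0889 = 525,309.3363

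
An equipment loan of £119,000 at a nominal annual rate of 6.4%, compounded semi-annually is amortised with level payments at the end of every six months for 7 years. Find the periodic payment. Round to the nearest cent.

Periodic rate i = 0.064/2 = 0.032; n = 7 × 2 = 14 periods.
PMT = 119000 / ( [1 − (1+0.032)^(−14)] / 0.032 ) = 119000 / 11.143603 = 10,678.7727

£10,678.77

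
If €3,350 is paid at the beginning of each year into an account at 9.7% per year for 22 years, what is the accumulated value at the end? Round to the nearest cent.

FV = PMT · [(1+i)^n − 1] / i × (1+i) = 3350 · 75.383057 = 252,533.2394
Payments are at the start of each period, so multiply by (1+i).

€252,533.24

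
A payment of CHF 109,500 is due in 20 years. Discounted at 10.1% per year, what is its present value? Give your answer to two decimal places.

Discount factor = (1+0.101)^(−20) = 0.145967; PV = 109,500 × 0.145967 = 15,983.3474

CHF 15,983.35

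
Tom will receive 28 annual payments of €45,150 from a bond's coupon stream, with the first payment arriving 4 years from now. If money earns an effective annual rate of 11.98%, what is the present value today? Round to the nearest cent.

€257,104.20

Value one period before first payment (t=3): 45150 × [1 − (1+0.1198)^(−28)] / 0.1198 = 45150 × 7.996000 = 361,019.4162
PV₀ = 361,019.4162 / (1+0.1198)^3 = 361,019.4162 / 1.404175 = 257,104.1993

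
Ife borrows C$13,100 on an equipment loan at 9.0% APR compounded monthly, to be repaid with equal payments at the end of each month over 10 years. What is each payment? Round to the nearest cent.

C$165.95

i = 0.09/12 = 0.0075 per month; n = 10·12 = 120.
Annuity-PV factor = 78.941693; PMT = 13100 / 78.941693 = 165.9453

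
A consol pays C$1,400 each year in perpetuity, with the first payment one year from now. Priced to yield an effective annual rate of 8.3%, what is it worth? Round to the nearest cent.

C$16,867.47

PV = PMT / i = 1400 / 0.083 = 16,867.4699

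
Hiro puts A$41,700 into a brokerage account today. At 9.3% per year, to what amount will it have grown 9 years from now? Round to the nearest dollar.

A$92,836

41,700 × (1+0.093)^9 = 41,700 × 2.226289 = 92,836.2336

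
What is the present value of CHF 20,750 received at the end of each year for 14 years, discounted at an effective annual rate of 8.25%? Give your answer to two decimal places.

PV = PMT · [1 − (1+i)^(−n)] / i = 20750 · 8.125857 = 168,611.5339

CHF 168,611.53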